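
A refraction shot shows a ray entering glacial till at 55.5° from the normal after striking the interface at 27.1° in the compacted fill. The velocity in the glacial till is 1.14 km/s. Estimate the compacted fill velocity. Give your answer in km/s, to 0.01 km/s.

0.63 km/s

Snell's law: sin 27.1°/V₁ = sin 55.5°/V₂.
V₁ = V₂·sin 27.1°/sin 55.5° = 1.14 × 0.5528 = 0.63 km/s.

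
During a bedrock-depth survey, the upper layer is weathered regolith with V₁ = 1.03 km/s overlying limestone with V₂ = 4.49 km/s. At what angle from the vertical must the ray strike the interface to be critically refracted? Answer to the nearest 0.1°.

At critical incidence the refracted ray runs along the interface (θ₂ = 90°), so sin θ_c = V₁/V₂.
θ_c = arcsin(1.03/4.49) = arcsin 0.2294 = 13.26°.

13.3°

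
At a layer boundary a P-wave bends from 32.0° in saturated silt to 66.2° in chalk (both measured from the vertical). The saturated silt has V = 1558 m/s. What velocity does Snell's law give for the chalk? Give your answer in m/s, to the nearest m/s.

sin 32.0° = 0.5299; sin 66.2° = 0.9150.
V₂ = V₁·(sin θ₂/sin θ₁) = 1558·(0.9150/0.5299) = 2690.05 m/s.

2690 m/s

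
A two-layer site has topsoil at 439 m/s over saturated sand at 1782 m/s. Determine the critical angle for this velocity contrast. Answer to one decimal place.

At critical incidence the refracted ray runs along the interface (θ₂ = 90°), so sin θ_c = V₁/V₂.
θ_c = arcsin(439/1782) = arcsin 0.2464 = 14.26°.

14.3°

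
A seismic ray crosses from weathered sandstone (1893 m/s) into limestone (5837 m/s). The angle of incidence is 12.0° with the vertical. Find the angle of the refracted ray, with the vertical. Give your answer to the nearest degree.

sin θ₁/V₁ = sin θ₂/V₂ ⇒ sin θ₂ = 5837·sin 12.0°/1893 = 5837·0.2079/1893 = 0.6411.
θ₂ = sin⁻¹(0.6411) = 39.87° (from vertical).

40°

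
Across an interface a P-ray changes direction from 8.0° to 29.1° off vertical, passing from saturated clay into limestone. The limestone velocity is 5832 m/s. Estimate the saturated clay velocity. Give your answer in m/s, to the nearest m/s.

sin 8.0° = 0.1392; sin 29.1° = 0.4863.
V₁ = V₂·(sin θ₁/sin θ₂) = 5832·(0.1392/0.4863) = 1668.93 m/s.

1669 m/s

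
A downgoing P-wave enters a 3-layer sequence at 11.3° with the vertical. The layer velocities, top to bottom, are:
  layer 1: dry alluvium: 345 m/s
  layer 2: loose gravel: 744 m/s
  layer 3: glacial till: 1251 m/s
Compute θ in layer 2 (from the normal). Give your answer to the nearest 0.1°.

25.0°

Ray parameter p = sin 11.3° / 345 = 5.6796e-04 s/m.
sin θ_2 = p·V_2 = 5.6796e-04 × 744 = 0.4226.
θ_2 = 25.00° from the vertical.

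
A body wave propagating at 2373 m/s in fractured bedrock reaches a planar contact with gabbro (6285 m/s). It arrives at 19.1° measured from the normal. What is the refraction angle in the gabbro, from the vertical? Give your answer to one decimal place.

60.1°

sin θ₁/V₁ = sin θ₂/V₂ ⇒ sin θ₂ = 6285·sin 19.1°/2373 = 6285·0.3272/2373 = 0.8667.
θ₂ = arcsin 0.8667 = 60.07° from the normal.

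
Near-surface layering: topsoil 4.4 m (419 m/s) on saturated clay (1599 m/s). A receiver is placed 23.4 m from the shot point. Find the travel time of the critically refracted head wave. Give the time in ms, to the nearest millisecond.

t = x/V₂ + 2h·√(V₂²−V₁²)/(V₁V₂).
√(V₂²−V₁²) = √(1599²−419²) = 1543.1 m/s; delay term = 2·4.4·1543.1/(419·1599) = 0.02027 s.
t = 23.4/1599 + 0.02027 = 0.03490 s.

35 ms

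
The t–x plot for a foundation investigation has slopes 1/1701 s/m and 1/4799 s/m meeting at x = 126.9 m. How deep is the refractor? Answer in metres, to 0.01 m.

43.80 m

h = (x_cross/2)·√((V₂−V₁)/(V₂+V₁)).
(V₂−V₁)/(V₂+V₁) = (4799−1701)/(4799+1701) = 0.4766; √ = 0.6904.
h = (126.9/2)·0.6904 = 43.80 m.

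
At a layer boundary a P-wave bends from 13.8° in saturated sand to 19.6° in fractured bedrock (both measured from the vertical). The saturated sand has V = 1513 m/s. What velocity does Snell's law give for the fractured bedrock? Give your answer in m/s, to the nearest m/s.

2128 m/s

Snell's law: sin 13.8°/V₁ = sin 19.6°/V₂.
V₂ = V₁·sin 19.6°/sin 13.8° = 1513 × 1.4063 = 2127.74 m/s.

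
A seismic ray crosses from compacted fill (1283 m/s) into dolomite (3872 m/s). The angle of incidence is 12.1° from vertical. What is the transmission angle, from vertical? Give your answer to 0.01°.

sin θ₁/V₁ = sin θ₂/V₂ ⇒ sin θ₂ = 3872·sin 12.1°/1283 = 3872·0.2096/1283 = 0.6326.
θ₂ = arcsin 0.6326 = 39.24° from the normal.

39.24°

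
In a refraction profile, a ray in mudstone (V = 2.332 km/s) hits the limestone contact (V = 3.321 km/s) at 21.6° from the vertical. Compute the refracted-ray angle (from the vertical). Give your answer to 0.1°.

31.6°

Snell's law: sin θ₂ = (V₂/V₁)·sin θ₁ = (3.321/2.332)·sin 21.6° = 0.5242.
θ₂ = sin⁻¹(0.5242) = 31.62° (from vertical).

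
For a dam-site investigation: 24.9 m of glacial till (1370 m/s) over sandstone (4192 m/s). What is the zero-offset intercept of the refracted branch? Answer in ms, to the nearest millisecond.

tᵢ = 2h·√(V₂²−V₁²)/(V₁V₂).
√(V₂²−V₁²) = √(4192²−1370²) = 3961.8 m/s.
tᵢ = 2·24.9·3961.8/(1370·4192) = 0.03435 s.

34 ms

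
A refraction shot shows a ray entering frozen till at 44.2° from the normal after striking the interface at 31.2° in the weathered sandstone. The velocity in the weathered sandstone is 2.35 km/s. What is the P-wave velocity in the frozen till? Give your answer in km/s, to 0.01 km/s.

3.16 km/s

sin 31.2° = 0.5180; sin 44.2° = 0.6972.
V₂ = V₁·(sin θ₂/sin θ₁) = 2.35·(0.6972/0.5180) = 3.16 km/s.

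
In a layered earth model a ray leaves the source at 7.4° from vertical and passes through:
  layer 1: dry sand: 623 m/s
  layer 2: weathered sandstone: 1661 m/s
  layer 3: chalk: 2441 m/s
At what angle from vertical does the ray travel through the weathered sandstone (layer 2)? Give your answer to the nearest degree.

20°

Ray parameter p = sin 7.4° / 623 = 2.0673e-04 s/m.
sin θ_2 = p·V_2 = 2.0673e-04 × 1661 = 0.3434.
θ_2 = 20.08° from the vertical.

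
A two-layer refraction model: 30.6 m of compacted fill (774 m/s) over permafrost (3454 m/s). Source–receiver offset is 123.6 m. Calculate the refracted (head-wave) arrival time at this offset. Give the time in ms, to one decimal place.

θ_c = arcsin(V₁/V₂) = arcsin(774/3454) = 12.95°, cos θ_c = 0.9746.
Intercept time tᵢ = 2h cos θ_c / V₁ = 2·30.6·0.9746/774 = 0.07706 s.
t = x/V₂ + tᵢ = 123.6/3454 + 0.07706 = 0.11284 s.

112.8 ms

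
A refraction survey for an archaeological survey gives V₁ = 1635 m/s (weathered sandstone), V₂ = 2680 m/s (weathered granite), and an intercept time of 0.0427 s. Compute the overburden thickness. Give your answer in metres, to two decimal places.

θ_c = arcsin(1635/2680) = 37.59°; cos θ_c = 0.7923.
tᵢ = 2h cos θ_c/V₁ ⇒ h = tᵢ·V₁/(2 cos θ_c) = 0.0427·1635/(2·0.7923) = 44.06 m.

44.06 m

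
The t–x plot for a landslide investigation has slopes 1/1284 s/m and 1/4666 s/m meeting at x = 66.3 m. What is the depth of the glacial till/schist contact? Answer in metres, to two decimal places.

h = (x_cross/2)·√((V₂−V₁)/(V₂+V₁)).
(V₂−V₁)/(V₂+V₁) = (4666−1284)/(4666+1284) = 0.5684; √ = 0.7539.
h = (66.3/2)·0.7539 = 24.99 m.

24.99 m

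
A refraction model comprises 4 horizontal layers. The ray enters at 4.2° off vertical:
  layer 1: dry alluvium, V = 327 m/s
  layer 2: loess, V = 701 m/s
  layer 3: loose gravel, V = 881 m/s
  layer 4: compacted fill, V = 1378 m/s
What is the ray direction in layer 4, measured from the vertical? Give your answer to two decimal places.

17.98°

Ray parameter p = sin 4.2° / 327 = 2.2397e-04 s/m.
sin θ_4 = p·V_4 = 2.2397e-04 × 1378 = 0.3086.
θ_4 = arcsin 0.3086 = 17.98°.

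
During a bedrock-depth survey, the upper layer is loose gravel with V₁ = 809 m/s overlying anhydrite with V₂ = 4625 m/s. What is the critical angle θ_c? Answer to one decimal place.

At critical incidence the refracted ray runs along the interface (θ₂ = 90°), so sin θ_c = V₁/V₂.
θ_c = arcsin(809/4625) = arcsin 0.1749 = 10.07°.

10.1°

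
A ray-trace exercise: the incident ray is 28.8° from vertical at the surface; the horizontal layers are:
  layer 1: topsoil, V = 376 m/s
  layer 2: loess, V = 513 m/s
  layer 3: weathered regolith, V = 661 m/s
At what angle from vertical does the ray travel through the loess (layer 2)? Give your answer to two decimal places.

41.09°

Ray parameter p = sin 28.8° / 376 = 1.2813e-03 s/m.
sin θ_2 = p·V_2 = 1.2813e-03 × 513 = 0.6573.
θ_2 = 41.09° from the vertical.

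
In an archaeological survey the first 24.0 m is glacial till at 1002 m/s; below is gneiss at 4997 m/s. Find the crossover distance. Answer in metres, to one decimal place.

58.8 m

x_cross = 2h·√((V₂+V₁)/(V₂−V₁)).
(V₂+V₁)/(V₂−V₁) = (4997+1002)/(4997−1002) = 1.5016; √ = 1.2254.
x_cross = 2·24.0·1.2254 = 58.82 m.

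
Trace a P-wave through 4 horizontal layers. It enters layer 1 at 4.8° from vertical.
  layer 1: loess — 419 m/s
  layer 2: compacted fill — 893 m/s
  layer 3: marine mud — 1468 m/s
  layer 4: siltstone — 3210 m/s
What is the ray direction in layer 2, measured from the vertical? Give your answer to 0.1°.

Ray parameter p = sin 4.8° / 419 = 1.9971e-04 s/m.
sin θ_2 = p·V_2 = 1.9971e-04 × 893 = 0.1783.
θ_2 = arcsin 0.1783 = 10.27°.

10.3°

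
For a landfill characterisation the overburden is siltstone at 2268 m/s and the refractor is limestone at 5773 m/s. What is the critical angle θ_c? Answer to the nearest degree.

At critical incidence the refracted ray runs along the interface (θ₂ = 90°), so sin θ_c = V₁/V₂.
θ_c = arcsin(2268/5773) = arcsin 0.3929 = 23.13°.

23°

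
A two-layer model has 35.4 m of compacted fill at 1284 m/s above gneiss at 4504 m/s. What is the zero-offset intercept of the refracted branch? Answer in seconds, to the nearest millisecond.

0.053 s

tᵢ = 2h·√(V₂²−V₁²)/(V₁V₂).
√(V₂²−V₁²) = √(4504²−1284²) = 4317.1 m/s.
tᵢ = 2·35.4·4317.1/(1284·4504) = 0.05285 s.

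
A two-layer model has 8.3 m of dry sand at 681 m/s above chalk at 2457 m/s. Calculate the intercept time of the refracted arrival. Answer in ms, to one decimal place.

tᵢ = 2h·√(V₂²−V₁²)/(V₁V₂).
√(V₂²−V₁²) = √(2457²−681²) = 2360.7 m/s.
tᵢ = 2·8.3·2360.7/(681·2457) = 0.02342 s.

23.4 ms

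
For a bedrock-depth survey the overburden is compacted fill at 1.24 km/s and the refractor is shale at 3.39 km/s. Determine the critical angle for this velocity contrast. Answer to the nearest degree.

Critical incidence: sin θ_c = V₁/V₂ = 1.24/3.39 = 0.3658.
θ_c = arcsin 0.3658 = 21.46°.

21°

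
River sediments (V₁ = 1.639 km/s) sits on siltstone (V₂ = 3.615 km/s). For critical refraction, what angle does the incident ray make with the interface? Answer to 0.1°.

63.0°

At critical incidence the refracted ray runs along the interface (θ₂ = 90°), so sin θ_c = V₁/V₂.
θ_c = arcsin(1.639/3.615) = arcsin 0.4534 = 26.96°.
Measured from the interface: 90° − 26.96° = 63.04°.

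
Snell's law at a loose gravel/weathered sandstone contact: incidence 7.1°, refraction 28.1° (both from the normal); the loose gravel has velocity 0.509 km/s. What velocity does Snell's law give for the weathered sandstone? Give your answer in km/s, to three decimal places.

1.940 km/s

Snell's law: sin 7.1°/V₁ = sin 28.1°/V₂.
V₂ = V₁·sin 28.1°/sin 7.1° = 0.509 × 3.8107 = 1.940 km/s.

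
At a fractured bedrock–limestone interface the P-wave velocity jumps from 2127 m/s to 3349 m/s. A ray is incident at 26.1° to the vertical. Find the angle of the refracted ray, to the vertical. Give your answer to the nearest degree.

Snell's law: sin θ₂ = (V₂/V₁)·sin θ₁ = (3349/2127)·sin 26.1° = 0.6927.
θ₂ = arcsin 0.6927 = 43.84° from the normal.

44°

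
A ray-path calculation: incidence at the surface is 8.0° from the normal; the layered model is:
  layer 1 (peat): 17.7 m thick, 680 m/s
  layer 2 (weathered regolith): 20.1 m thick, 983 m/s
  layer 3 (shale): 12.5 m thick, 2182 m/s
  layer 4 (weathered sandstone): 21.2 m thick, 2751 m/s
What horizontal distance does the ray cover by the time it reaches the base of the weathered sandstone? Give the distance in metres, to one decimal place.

Apply Snell's law at each interface; in layer i the horizontal offset is hᵢ·tan θᵢ.
Layer 1: θ = 8.00°; offset = 17.7·tan 8.00° = 2.488 m.
Layer 2: sin θ = 983·sin 8.0°/680 = 0.2012, θ = 11.61°; offset = 20.1·tan 11.61° = 4.128 m.
Layer 3: sin θ = 2182·sin 8.0°/680 = 0.4466, θ = 26.52°; offset = 12.5·tan 26.52° = 6.239 m.
Layer 4: sin θ = 2751·sin 8.0°/680 = 0.5630, θ = 34.27°; offset = 21.2·tan 34.27° = 14.443 m.
Total horizontal offset = 27.298 m.

27.3 m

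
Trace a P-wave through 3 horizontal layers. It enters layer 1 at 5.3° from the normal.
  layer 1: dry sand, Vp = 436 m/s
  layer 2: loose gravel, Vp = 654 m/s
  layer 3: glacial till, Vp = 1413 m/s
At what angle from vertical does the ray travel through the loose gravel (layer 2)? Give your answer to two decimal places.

Ray parameter p = sin 5.3° / 436 = 2.1186e-04 s/m.
sin θ_2 = p·V_2 = 2.1186e-04 × 654 = 0.1386.
θ_2 = arcsin 0.1386 = 7.96°.

7.96°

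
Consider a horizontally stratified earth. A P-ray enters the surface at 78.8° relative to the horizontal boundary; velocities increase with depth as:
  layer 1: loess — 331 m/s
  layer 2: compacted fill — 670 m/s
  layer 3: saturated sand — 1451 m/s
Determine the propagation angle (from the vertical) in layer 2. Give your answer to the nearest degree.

23°

From the normal: θ₁ = 90° − 78.8° = 11.2°.
Ray parameter p = sin 11.2° / 331 = 5.8681e-04 s/m.
sin θ_2 = p·V_2 = 5.8681e-04 × 670 = 0.3932.
θ_2 = arcsin 0.3932 = 23.15°.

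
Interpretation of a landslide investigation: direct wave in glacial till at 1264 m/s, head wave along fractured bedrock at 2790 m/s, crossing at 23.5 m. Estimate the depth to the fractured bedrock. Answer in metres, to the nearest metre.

7 m

x_cross = 2h·√((V₂+V₁)/(V₂−V₁)) → h = x_cross / (2·√((V₂+V₁)/(V₂−V₁))).
√((V₂+V₁)/(V₂−V₁)) = √((2790+1264)/(2790−1264)) = 1.6299.
h = 23.5 / (2·1.6299) = 7.21 m.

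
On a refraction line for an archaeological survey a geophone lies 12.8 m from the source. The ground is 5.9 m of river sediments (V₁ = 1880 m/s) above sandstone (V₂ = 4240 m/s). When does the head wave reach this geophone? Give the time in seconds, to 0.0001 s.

θ_c = arcsin(V₁/V₂) = arcsin(1880/4240) = 26.32°, cos θ_c = 0.8963.
Intercept time tᵢ = 2h cos θ_c / V₁ = 2·5.9·0.8963/1880 = 0.00563 s.
t = x/V₂ + tᵢ = 12.8/4240 + 0.00563 = 0.00864 s.

0.0086 s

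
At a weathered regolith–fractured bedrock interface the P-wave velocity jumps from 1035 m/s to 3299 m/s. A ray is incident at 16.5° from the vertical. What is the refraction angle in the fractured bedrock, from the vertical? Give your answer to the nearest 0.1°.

64.9°

sin θ₁/V₁ = sin θ₂/V₂ ⇒ sin θ₂ = 3299·sin 16.5°/1035 = 3299·0.2840/1035 = 0.9053.
θ₂ = sin⁻¹(0.9053) = 64.86° (from vertical).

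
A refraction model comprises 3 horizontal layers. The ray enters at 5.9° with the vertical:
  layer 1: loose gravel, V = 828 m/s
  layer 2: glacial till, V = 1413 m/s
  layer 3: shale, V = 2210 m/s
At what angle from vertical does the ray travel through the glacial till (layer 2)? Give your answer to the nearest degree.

Snell's law across each interface conserves sin θ / V, so sin θ_2 = V_2·sin θ₁/V₁.
sin θ_2 = 1413 × sin 5.9° / 828 = 0.1754.
θ_2 = arcsin 0.1754 = 10.10°.

10°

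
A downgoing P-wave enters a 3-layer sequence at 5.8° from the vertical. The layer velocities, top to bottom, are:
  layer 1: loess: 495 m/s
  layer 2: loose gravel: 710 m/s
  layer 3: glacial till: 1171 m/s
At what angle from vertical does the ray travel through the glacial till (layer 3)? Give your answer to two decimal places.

13.83°

Ray parameter p = sin 5.8° / 495 = 2.0415e-04 s/m.
sin θ_3 = p·V_3 = 2.0415e-04 × 1171 = 0.2391.
θ_3 = 13.83° from the vertical.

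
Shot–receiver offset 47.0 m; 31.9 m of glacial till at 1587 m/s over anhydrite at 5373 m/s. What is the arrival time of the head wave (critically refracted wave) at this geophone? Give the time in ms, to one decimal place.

t = x/V₂ + 2h·√(V₂²−V₁²)/(V₁V₂).
√(V₂²−V₁²) = √(5373²−1587²) = 5133.3 m/s; delay term = 2·31.9·5133.3/(1587·5373) = 0.03841 s.
t = 47.0/5373 + 0.03841 = 0.04716 s.

47.2 ms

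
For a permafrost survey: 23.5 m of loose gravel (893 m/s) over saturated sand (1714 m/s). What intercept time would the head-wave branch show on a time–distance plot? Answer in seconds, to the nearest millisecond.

0.045 s

θ_c = arcsin(V₁/V₂) = arcsin(893/1714) = 31.40°; cos θ_c = 0.8536.
tᵢ = 2h·cos θ_c / V₁ = 2·23.5·0.8536 / 893 = 0.04492 s.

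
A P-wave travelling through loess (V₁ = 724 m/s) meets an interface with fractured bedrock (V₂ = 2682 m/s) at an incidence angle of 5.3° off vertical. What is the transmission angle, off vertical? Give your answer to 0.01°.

20.01°

sin θ₁/V₁ = sin θ₂/V₂ ⇒ sin θ₂ = 2682·sin 5.3°/724 = 2682·0.0924/724 = 0.3422.
θ₂ = sin⁻¹(0.3422) = 20.01° (from vertical).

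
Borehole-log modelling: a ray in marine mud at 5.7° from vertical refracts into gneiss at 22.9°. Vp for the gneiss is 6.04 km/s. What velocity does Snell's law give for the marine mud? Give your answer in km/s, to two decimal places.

1.54 km/s

Snell's law: sin 5.7°/V₁ = sin 22.9°/V₂.
V₁ = V₂·sin 5.7°/sin 22.9° = 6.04 × 0.2552 = 1.54 km/s.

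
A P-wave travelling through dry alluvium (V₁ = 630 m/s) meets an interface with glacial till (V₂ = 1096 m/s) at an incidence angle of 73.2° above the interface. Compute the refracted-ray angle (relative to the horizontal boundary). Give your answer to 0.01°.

Angle from the normal: 90° − 73.2° = 16.8°.
sin θ₁/V₁ = sin θ₂/V₂ ⇒ sin θ₂ = 1096·sin 16.8°/630 = 1096·0.2890/630 = 0.5028.
θ₂ = sin⁻¹(0.5028) = 30.19° (from vertical).
From the interface: 90° − 30.19° = 59.81°.

59.81°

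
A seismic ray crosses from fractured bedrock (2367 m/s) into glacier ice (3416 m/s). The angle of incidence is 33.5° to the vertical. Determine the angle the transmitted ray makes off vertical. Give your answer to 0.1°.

52.8°

Snell's law: sin θ₂ = (V₂/V₁)·sin θ₁ = (3416/2367)·sin 33.5° = 0.7965.
θ₂ = arcsin 0.7965 = 52.80° from the normal.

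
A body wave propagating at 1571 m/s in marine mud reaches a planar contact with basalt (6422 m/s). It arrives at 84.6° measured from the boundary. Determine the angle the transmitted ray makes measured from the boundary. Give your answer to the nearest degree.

67°

Convert to the normal: θ₁ = 90° − 84.6° = 5.4°.
sin θ₁/V₁ = sin θ₂/V₂ ⇒ sin θ₂ = 6422·sin 5.4°/1571 = 6422·0.0941/1571 = 0.3847.
θ₂ = sin⁻¹(0.3847) = 22.63° (from vertical).
From the interface: 90° − 22.63° = 67.37°.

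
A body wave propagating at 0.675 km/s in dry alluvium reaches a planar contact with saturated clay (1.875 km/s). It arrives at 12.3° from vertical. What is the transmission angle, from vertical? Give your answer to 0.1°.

sin θ₁/V₁ = sin θ₂/V₂ ⇒ sin θ₂ = 1.875·sin 12.3°/0.675 = 1.875·0.2130/0.675 = 0.5918.
θ₂ = arcsin 0.5918 = 36.28° from the normal.

36.3°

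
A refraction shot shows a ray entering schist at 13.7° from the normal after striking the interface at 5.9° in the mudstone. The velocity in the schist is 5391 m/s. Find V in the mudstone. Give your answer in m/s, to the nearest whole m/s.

2340 m/s

sin 5.9° = 0.1028; sin 13.7° = 0.2368.
V₁ = V₂·(sin θ₁/sin θ₂) = 5391·(0.1028/0.2368) = 2339.80 m/s.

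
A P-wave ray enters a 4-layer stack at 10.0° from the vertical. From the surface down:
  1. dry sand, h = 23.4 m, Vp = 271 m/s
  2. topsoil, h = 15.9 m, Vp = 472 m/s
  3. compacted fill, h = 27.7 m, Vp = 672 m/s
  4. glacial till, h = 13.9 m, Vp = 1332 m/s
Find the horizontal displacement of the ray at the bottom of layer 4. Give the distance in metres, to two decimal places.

45.15 m

Ray parameter p = sin 10.0° / 271 m/s = 6.4077e-04 s/m.
Layer 1: θ = 10.00°; offset = 23.4·tan 10.00° = 4.1261 m.
Layer 2: sin θ = p·472 = 0.3024 → θ = 17.60°; offset = 15.9·tan 17.60° = 5.0451 m.
Layer 3: sin θ = p·672 = 0.4306 → θ = 25.51°; offset = 27.7·tan 25.51° = 13.2154 m.
Layer 4: sin θ = p·1332 = 0.8535 → θ = 58.59°; offset = 13.9·tan 58.59° = 22.7672 m.
Total horizontal offset = 45.1538 m.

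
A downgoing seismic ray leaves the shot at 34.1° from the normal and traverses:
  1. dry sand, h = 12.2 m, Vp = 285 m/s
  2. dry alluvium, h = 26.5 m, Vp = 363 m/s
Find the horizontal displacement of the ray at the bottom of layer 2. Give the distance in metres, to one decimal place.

Apply Snell's law at each interface; in layer i the horizontal offset is hᵢ·tan θᵢ.
Layer 1: θ = 34.10°; offset = 12.2·tan 34.10° = 8.260 m.
Layer 2: sin θ = 363·sin 34.1°/285 = 0.7141, θ = 45.57°; offset = 26.5·tan 45.57° = 27.030 m.
Summing the layer offsets gives 35.290 m.

35.3 m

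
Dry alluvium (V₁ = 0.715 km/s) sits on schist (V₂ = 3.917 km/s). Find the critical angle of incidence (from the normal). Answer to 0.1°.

10.5°

At critical incidence the refracted ray runs along the interface (θ₂ = 90°), so sin θ_c = V₁/V₂.
θ_c = arcsin(0.715/3.917) = arcsin 0.1825 = 10.52°.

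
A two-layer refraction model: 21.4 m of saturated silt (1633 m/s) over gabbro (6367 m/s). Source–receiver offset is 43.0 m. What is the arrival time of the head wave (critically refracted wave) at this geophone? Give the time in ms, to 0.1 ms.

32.1 ms

t = x/V₂ + 2h·√(V₂²−V₁²)/(V₁V₂).
√(V₂²−V₁²) = √(6367²−1633²) = 6154.0 m/s; delay term = 2·21.4·6154.0/(1633·6367) = 0.02533 s.
t = 43.0/6367 + 0.02533 = 0.03209 s.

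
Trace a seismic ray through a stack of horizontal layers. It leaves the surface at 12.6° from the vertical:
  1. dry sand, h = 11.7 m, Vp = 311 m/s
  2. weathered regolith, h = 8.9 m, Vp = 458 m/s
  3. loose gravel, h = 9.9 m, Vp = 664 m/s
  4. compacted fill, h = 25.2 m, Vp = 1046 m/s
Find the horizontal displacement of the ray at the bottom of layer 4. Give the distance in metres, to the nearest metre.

Ray parameter p = sin 12.6° / 311 m/s = 7.0143e-04 s/m.
Layer 1: θ = 12.60°; offset = 11.7·tan 12.60° = 2.615 m.
Layer 2: sin θ = p·458 = 0.3213 → θ = 18.74°; offset = 8.9·tan 18.74° = 3.019 m.
Layer 3: sin θ = p·664 = 0.4657 → θ = 27.76°; offset = 9.9·tan 27.76° = 5.211 m.
Layer 4: sin θ = p·1046 = 0.7337 → θ = 47.20°; offset = 25.2·tan 47.20° = 27.210 m.
Summing the layer offsets gives 38.055 m.

38 m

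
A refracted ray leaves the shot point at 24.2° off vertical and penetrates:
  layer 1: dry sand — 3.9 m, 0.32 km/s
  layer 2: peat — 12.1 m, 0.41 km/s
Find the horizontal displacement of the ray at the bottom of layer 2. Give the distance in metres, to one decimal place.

9.2 m

Apply Snell's law at each interface; in layer i the horizontal offset is hᵢ·tan θᵢ.
Layer 1: θ = 24.20°; offset = 3.9·tan 24.20° = 1.753 m.
Layer 2: sin θ = 0.41·sin 24.2°/0.32 = 0.5252, θ = 31.68°; offset = 12.1·tan 31.68° = 7.468 m.
Σ offsets = 9.221 m.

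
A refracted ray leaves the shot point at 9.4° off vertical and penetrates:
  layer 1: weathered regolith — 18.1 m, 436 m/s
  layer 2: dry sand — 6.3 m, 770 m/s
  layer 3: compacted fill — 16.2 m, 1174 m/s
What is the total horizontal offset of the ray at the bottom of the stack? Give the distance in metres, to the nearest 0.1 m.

12.8 m

p = sin θ₁/V₁ = sin 9.4°/436 = 3.7460e-04 s/m is conserved through the stack.
Layer 1: θ = 9.40°; offset = 18.1·tan 9.40° = 2.996 m.
Layer 2: sin θ = p·770 = 0.2884 → θ = 16.76°; offset = 6.3·tan 16.76° = 1.898 m.
Layer 3: sin θ = p·1174 = 0.4398 → θ = 26.09°; offset = 16.2·tan 26.09° = 7.933 m.
Summing the layer offsets gives 12.827 m.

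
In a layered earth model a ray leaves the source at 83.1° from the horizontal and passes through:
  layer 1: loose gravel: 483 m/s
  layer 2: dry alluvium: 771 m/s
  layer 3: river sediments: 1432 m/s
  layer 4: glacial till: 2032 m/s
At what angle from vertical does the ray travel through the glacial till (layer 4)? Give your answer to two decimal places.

From the normal: θ₁ = 90° − 83.1° = 6.9°.
Ray parameter p = sin 6.9° / 483 = 2.4873e-04 s/m.
sin θ_4 = p·V_4 = 2.4873e-04 × 2032 = 0.5054.
θ_4 = arcsin 0.5054 = 30.36°.

30.36°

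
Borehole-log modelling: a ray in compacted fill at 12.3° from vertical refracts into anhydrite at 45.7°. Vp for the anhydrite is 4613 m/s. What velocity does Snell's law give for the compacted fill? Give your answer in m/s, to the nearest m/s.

1373 m/s

sin 12.3° = 0.2130; sin 45.7° = 0.7157.
V₁ = V₂·(sin θ₁/sin θ₂) = 4613·(0.2130/0.7157) = 1373.09 m/s.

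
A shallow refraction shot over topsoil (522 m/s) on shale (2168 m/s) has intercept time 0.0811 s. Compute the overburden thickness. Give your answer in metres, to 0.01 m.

21.81 m

h = tᵢ·V₁·V₂ / (2·√(V₂²−V₁²)).
√(V₂²−V₁²) = √(2168² − 522²) = 2104.2 m/s.
h = 0.0811 s × 522 × 2168 / (2 × 2104.2) = 21.81 m.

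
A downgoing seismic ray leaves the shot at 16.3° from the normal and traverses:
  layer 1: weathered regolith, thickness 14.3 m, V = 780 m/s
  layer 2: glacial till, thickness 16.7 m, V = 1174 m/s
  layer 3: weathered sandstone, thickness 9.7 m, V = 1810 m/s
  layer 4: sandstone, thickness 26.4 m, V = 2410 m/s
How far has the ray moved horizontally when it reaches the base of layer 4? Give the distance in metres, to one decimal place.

Ray parameter p = sin 16.3° / 780 m/s = 3.5983e-04 s/m.
Layer 1: θ = 16.30°; offset = 14.3·tan 16.30° = 4.182 m.
Layer 2: sin θ = p·1174 = 0.4224 → θ = 24.99°; offset = 16.7·tan 24.99° = 7.783 m.
Layer 3: sin θ = p·1810 = 0.6513 → θ = 40.64°; offset = 9.7·tan 40.64° = 8.325 m.
Layer 4: sin θ = p·2410 = 0.8672 → θ = 60.13°; offset = 26.4·tan 60.13° = 45.973 m.
Σ offsets = 66.264 m.

66.3 m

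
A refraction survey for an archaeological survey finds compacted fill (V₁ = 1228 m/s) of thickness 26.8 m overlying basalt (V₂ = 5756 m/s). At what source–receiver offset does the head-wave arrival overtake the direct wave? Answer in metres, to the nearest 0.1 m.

66.6 m

θ_c = arcsin(1228/5756) = 12.32°, so cos θ_c = 0.9770 and tᵢ = 2h cos θ_c/V₁ = 0.0426 s.
At crossover x/V₁ = x/V₂ + tᵢ ⇒ x = tᵢ/(1/V₁ − 1/V₂) = 0.04264/(8.1433e-04 − 1.7373e-04) = 66.57 m.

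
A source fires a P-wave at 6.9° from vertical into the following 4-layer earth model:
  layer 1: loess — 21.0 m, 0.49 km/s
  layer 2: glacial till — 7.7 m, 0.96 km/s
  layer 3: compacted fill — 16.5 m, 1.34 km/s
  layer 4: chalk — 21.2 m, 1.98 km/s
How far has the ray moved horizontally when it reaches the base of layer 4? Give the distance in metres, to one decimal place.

21.9 m

Apply Snell's law at each interface; in layer i the horizontal offset is hᵢ·tan θᵢ.
Layer 1: θ = 6.90°; offset = 21.0·tan 6.90° = 2.541 m.
Layer 2: sin θ = 0.96·sin 6.9°/0.49 = 0.2354, θ = 13.61°; offset = 7.7·tan 13.61° = 1.865 m.
Layer 3: sin θ = 1.34·sin 6.9°/0.49 = 0.3285, θ = 19.18°; offset = 16.5·tan 19.18° = 5.739 m.
Layer 4: sin θ = 1.98·sin 6.9°/0.49 = 0.4855, θ = 29.04°; offset = 21.2·tan 29.04° = 11.772 m.
Total horizontal offset = 21.917 m.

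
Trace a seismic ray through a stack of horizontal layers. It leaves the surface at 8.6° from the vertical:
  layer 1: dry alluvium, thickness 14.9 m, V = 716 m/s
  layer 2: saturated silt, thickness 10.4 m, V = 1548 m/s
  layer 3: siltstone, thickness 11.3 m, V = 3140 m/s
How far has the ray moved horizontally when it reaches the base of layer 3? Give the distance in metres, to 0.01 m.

15.62 m

Apply Snell's law at each interface; in layer i the horizontal offset is hᵢ·tan θᵢ.
Layer 1: θ = 8.60°; offset = 14.9·tan 8.60° = 2.2534 m.
Layer 2: sin θ = 1548·sin 8.6°/716 = 0.3233, θ = 18.86°; offset = 10.4·tan 18.86° = 3.5531 m.
Layer 3: sin θ = 3140·sin 8.6°/716 = 0.6558, θ = 40.98°; offset = 11.3·tan 40.98° = 9.8157 m.
Total horizontal offset = 15.6222 m.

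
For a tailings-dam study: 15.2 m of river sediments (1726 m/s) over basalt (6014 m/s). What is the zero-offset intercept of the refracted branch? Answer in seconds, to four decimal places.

tᵢ = 2h·√(V₂²−V₁²)/(V₁V₂).
√(V₂²−V₁²) = √(6014²−1726²) = 5761.0 m/s.
tᵢ = 2·15.2·5761.0/(1726·6014) = 0.01687 s.

0.0169 s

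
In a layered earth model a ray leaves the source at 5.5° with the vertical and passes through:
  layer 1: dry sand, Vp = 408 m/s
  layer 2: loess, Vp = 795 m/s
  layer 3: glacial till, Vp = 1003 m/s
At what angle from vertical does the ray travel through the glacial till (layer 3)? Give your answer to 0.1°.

13.6°

Ray parameter p = sin 5.5° / 408 = 2.3492e-04 s/m.
sin θ_3 = p·V_3 = 2.3492e-04 × 1003 = 0.2356.
θ_3 = arcsin 0.2356 = 13.63°.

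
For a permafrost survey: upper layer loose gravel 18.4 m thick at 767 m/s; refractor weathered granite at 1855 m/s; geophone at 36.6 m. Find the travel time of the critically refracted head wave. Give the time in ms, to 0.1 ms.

63.4 ms

θ_c = arcsin(V₁/V₂) = arcsin(767/1855) = 24.42°, cos θ_c = 0.9105.
Intercept time tᵢ = 2h cos θ_c / V₁ = 2·18.4·0.9105/767 = 0.04369 s.
t = x/V₂ + tᵢ = 36.6/1855 + 0.04369 = 0.06342 s.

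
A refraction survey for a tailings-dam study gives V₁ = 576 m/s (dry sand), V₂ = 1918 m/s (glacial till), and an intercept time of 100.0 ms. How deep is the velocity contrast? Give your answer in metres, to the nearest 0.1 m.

h = tᵢ·V₁·V₂ / (2·√(V₂²−V₁²)).
√(V₂²−V₁²) = √(1918² − 576²) = 1829.5 m/s.
h = 0.1 s × 576 × 1918 / (2 × 1829.5) = 30.19 m.

30.2 m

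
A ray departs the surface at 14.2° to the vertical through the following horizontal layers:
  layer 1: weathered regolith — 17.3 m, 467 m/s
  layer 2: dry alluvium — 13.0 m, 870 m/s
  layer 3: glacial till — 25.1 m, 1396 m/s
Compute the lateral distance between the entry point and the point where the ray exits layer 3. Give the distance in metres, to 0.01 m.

Ray parameter p = sin 14.2° / 467 m/s = 5.2528e-04 s/m.
Layer 1: θ = 14.20°; offset = 17.3·tan 14.20° = 4.3776 m.
Layer 2: sin θ = p·870 = 0.4570 → θ = 27.19°; offset = 13.0·tan 27.19° = 6.6792 m.
Layer 3: sin θ = p·1396 = 0.7333 → θ = 47.16°; offset = 25.1·tan 47.16° = 27.0708 m.
Σ offsets = 38.1276 m.

38.13 m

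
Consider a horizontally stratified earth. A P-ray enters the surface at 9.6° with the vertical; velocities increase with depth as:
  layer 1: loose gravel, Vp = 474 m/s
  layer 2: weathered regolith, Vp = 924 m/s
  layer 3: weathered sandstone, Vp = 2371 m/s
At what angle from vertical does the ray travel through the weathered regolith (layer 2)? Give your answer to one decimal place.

19.0°

Snell's law across each interface conserves sin θ / V, so sin θ_2 = V_2·sin θ₁/V₁.
sin θ_2 = 924 × sin 9.6° / 474 = 0.3251.
θ_2 = arcsin 0.3251 = 18.97°.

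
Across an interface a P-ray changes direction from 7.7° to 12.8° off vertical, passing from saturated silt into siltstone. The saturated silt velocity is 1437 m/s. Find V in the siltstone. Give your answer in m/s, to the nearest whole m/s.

Snell's law: sin 7.7°/V₁ = sin 12.8°/V₂.
V₂ = V₁·sin 12.8°/sin 7.7° = 1437 × 1.6535 = 2376.10 m/s.

2376 m/s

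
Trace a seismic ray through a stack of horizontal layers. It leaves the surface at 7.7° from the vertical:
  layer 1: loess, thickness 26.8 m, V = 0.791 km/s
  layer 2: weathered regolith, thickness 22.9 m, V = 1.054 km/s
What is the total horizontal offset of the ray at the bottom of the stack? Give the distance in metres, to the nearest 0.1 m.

7.8 m

Ray parameter p = sin 7.7° / 0.791 km/s = 1.6939e-01 s/km.
Layer 1: θ = 7.70°; offset = 26.8·tan 7.70° = 3.624 m.
Layer 2: sin θ = p·1.054 = 0.1785 → θ = 10.28°; offset = 22.9·tan 10.28° = 4.155 m.
Summing the layer offsets gives 7.779 m.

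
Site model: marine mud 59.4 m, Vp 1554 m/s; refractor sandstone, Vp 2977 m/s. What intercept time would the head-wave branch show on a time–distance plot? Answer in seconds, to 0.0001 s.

tᵢ = 2h·√(V₂²−V₁²)/(V₁V₂).
√(V₂²−V₁²) = √(2977²−1554²) = 2539.2 m/s.
tᵢ = 2·59.4·2539.2/(1554·2977) = 0.06521 s.

0.0652 s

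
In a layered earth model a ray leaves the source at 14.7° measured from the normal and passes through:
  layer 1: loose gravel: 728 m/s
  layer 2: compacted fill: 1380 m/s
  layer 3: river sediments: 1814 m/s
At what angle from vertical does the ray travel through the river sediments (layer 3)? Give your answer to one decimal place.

39.2°

Snell's law across each interface conserves sin θ / V, so sin θ_3 = V_3·sin θ₁/V₁.
sin θ_3 = 1814 × sin 14.7° / 728 = 0.6323.
θ_3 = 39.22° from the vertical.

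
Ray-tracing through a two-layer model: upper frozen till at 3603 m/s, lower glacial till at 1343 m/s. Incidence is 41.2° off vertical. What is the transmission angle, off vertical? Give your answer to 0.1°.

sin θ₁/V₁ = sin θ₂/V₂ ⇒ sin θ₂ = 1343·sin 41.2°/3603 = 1343·0.6587/3603 = 0.2455.
θ₂ = sin⁻¹(0.2455) = 14.21° (from vertical).

14.2°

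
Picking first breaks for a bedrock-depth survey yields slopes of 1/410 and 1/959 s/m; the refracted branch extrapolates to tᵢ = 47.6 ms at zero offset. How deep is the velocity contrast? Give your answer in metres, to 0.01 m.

θ_c = arcsin(410/959) = 25.31°; cos θ_c = 0.9040.
tᵢ = 2h cos θ_c/V₁ ⇒ h = tᵢ·V₁/(2 cos θ_c) = 0.0476·410/(2·0.9040) = 10.79 m.

10.79 m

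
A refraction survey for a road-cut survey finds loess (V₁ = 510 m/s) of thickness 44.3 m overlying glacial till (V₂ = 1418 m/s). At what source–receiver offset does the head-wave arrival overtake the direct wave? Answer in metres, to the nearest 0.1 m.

129.1 m

θ_c = arcsin(510/1418) = 21.08°, so cos θ_c = 0.9331 and tᵢ = 2h cos θ_c/V₁ = 0.1621 s.
At crossover x/V₁ = x/V₂ + tᵢ ⇒ x = tᵢ/(1/V₁ − 1/V₂) = 0.16210/(1.9608e-03 − 7.0522e-04) = 129.11 m.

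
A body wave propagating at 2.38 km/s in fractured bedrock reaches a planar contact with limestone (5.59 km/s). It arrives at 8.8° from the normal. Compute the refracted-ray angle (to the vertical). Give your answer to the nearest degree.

21°

sin θ₁/V₁ = sin θ₂/V₂ ⇒ sin θ₂ = 5.59·sin 8.8°/2.38 = 5.59·0.1530/2.38 = 0.3593.
θ₂ = arcsin 0.3593 = 21.06° from the normal.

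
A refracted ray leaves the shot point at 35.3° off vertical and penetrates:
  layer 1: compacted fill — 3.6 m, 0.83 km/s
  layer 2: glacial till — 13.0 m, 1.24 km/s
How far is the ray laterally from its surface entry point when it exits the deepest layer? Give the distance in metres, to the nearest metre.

Apply Snell's law at each interface; in layer i the horizontal offset is hᵢ·tan θᵢ.
Layer 1: θ = 35.30°; offset = 3.6·tan 35.30° = 2.549 m.
Layer 2: sin θ = 1.24·sin 35.3°/0.83 = 0.8633, θ = 59.69°; offset = 13.0·tan 59.69° = 22.238 m.
Summing the layer offsets gives 24.787 m.

25 m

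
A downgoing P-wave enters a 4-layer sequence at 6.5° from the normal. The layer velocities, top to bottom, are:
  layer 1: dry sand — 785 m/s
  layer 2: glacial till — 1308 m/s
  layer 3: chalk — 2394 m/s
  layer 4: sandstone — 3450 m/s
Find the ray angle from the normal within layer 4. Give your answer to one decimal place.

29.8°

Snell's law across each interface conserves sin θ / V, so sin θ_4 = V_4·sin θ₁/V₁.
sin θ_4 = 3450 × sin 6.5° / 785 = 0.4975.
θ_4 = arcsin 0.4975 = 29.84°.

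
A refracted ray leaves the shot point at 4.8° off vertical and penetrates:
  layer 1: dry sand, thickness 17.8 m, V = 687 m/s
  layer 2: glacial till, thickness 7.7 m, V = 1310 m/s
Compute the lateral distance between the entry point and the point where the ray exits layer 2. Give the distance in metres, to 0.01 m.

2.74 m

p = sin θ₁/V₁ = sin 4.8°/687 = 1.2180e-04 s/m is conserved through the stack.
Layer 1: θ = 4.80°; offset = 17.8·tan 4.80° = 1.4947 m.
Layer 2: sin θ = p·1310 = 0.1596 → θ = 9.18°; offset = 7.7·tan 9.18° = 1.2446 m.
Summing the layer offsets gives 2.7393 m.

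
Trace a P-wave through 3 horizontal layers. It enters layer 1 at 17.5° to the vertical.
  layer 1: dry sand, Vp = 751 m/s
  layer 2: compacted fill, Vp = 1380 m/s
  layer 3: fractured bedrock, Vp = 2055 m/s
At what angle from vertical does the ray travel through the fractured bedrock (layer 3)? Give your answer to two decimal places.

Ray parameter p = sin 17.5° / 751 = 4.0041e-04 s/m.
sin θ_3 = p·V_3 = 4.0041e-04 × 2055 = 0.8228.
θ_3 = arcsin 0.8228 = 55.37°.

55.37°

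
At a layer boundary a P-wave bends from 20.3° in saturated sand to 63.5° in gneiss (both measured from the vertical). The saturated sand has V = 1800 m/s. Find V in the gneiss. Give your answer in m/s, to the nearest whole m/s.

4643 m/s

Snell's law: sin 20.3°/V₁ = sin 63.5°/V₂.
V₂ = V₁·sin 63.5°/sin 20.3° = 1800 × 2.5795 = 4643.17 m/s.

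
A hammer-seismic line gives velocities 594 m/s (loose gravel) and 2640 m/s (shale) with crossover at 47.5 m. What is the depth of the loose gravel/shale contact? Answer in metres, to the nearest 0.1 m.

x_cross = 2h·√((V₂+V₁)/(V₂−V₁)) → h = x_cross / (2·√((V₂+V₁)/(V₂−V₁))).
√((V₂+V₁)/(V₂−V₁)) = √((2640+594)/(2640−594)) = 1.2572.
h = 47.5 / (2·1.2572) = 18.89 m.

18.9 m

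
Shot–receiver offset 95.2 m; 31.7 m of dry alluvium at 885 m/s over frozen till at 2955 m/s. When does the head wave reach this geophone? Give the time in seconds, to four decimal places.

θ_c = arcsin(V₁/V₂) = arcsin(885/2955) = 17.43°, cos θ_c = 0.9541.
Intercept time tᵢ = 2h cos θ_c / V₁ = 2·31.7·0.9541/885 = 0.06835 s.
t = x/V₂ + tᵢ = 95.2/2955 + 0.06835 = 0.10057 s.

0.1006 s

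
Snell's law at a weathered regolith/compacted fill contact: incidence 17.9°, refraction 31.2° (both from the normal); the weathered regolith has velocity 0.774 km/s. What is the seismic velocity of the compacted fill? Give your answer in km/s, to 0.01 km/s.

1.30 km/s

Snell's law: sin 17.9°/V₁ = sin 31.2°/V₂.
V₂ = V₁·sin 31.2°/sin 17.9° = 0.774 × 1.6854 = 1.30 km/s.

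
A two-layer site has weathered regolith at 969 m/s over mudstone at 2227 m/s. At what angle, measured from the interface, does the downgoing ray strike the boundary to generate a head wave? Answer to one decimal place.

At critical incidence the refracted ray runs along the interface (θ₂ = 90°), so sin θ_c = V₁/V₂.
θ_c = arcsin(969/2227) = arcsin 0.4351 = 25.79°.
Measured from the interface: 90° − 25.79° = 64.21°.

64.2°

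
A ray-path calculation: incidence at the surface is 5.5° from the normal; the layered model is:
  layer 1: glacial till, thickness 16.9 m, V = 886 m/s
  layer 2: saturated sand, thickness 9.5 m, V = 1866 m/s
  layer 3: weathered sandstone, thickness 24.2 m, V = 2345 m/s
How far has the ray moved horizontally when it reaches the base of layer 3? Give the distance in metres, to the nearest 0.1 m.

Apply Snell's law at each interface; in layer i the horizontal offset is hᵢ·tan θᵢ.
Layer 1: θ = 5.50°; offset = 16.9·tan 5.50° = 1.627 m.
Layer 2: sin θ = 1866·sin 5.5°/886 = 0.2019, θ = 11.65°; offset = 9.5·tan 11.65° = 1.958 m.
Layer 3: sin θ = 2345·sin 5.5°/886 = 0.2537, θ = 14.70°; offset = 24.2·tan 14.70° = 6.347 m.
Σ offsets = 9.932 m.

9.9 m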